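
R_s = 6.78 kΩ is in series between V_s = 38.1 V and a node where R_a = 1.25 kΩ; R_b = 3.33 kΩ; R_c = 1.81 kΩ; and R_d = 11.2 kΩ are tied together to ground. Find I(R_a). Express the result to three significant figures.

I ≈ 2.38 mA

Parallel bank: R_p = 1/(1/1.25 + 1/3.33 + 1/1.81 + 1/11.2) = 0.5740 kΩ.
Node voltage V_A = V_s · R_p/(R_s + R_p) = 38.1 × 0.07806 = 2.974 V.
I(R_a) = V_A / R_a = 2.974/1.25 = 2.379 mA.
(Check via current divider: I_total = 5.181 mA; share G_k/ΣG = 0.4592 → same result.)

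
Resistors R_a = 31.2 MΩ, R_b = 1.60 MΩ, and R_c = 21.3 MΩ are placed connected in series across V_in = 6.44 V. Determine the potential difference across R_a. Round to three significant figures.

Total series resistance ΣR = 31.2 + 1.60 + 21.3 = 54.10 MΩ.
Voltage divider: V = V_in · (31.20 / 54.10) = 6.44 × 0.5767 = 3.714 V.

V ≈ 3.71 V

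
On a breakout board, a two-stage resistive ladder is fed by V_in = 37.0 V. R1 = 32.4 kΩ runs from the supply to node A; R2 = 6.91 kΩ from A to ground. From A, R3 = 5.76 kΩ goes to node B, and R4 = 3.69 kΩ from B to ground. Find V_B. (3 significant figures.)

The second stage (R3 + R4 = 9.450 kΩ) loads node A in parallel with R2.
Effective lower resistance at A: R2 ‖ 9.450 = 3.991 kΩ.
First divider: V_A = V_in · 3.991/(32.4 + 3.991) = 4.058 V.
Stage 2 is unloaded, so V_B = V_A · R4/(R3+R4) = 4.058 × 3.69/9.450 = 1.585 V.

V_B ≈ 1.58 V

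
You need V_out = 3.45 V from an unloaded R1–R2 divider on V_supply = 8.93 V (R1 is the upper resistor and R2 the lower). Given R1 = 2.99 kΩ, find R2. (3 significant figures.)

R2 ≈ 1.88 kΩ

V_out/V_supply = R2/(R1+R2) = 0.3863.
Rearranging, R2 = R1·k/(1−k) = 2.99 × 0.6296 = 1.882 kΩ.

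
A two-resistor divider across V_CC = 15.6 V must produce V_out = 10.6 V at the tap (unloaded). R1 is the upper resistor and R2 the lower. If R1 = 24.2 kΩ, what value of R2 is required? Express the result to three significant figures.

R2 ≈ 51.3 kΩ

The divider ratio is R2/(R1+R2) = 10.6/15.6 = 0.6795.
R2 = R1 · 0.6795/(1 − 0.6795) = 51.30 kΩ.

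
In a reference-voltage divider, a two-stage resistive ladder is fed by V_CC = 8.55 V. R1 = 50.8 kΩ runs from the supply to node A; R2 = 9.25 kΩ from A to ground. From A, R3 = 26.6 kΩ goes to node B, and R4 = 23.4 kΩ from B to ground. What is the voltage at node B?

V_B ≈ 0.533 V

The second stage (R3 + R4 = 50.00 kΩ) loads node A in parallel with R2.
Effective lower resistance at A: R2 ‖ 50.00 = 7.806 kΩ.
First divider: V_A = V_CC · 7.806/(50.8 + 7.806) = 1.139 V.
Stage 2 is unloaded, so V_B = V_A · R4/(R3+R4) = 1.139 × 23.4/50.00 = 0.5330 V.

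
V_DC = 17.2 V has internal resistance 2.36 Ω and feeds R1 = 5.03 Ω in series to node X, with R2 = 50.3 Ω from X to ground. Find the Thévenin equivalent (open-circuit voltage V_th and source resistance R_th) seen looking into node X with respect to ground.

V_th ≈ 15.0 V, R_th ≈ 6.44 Ω

R1' = 2.36 + 5.03 = 7.390 Ω (source resistance + R1).
With X open, the divider is unloaded: V_th = 17.2 × 50.3/57.69 = 15.00 V.
With V_DC suppressed (replaced by a short), R_th = R1' ‖ R2 = (7.390 × 50.3)/(7.390 + 50.3) = 6.443 Ω.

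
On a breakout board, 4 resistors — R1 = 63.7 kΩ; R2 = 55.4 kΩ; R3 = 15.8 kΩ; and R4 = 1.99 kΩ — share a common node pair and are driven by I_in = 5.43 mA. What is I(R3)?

Total conductance ΣG = 1/63.7 + 1/55.4 + 1/15.8 + 1/1.99 = 0.5996 (units of 1/kΩ).
By the current-divider rule, I = I_in · G_k/ΣG = 5.43 × 0.1056 = 0.5732 mA.

I ≈ 0.573 mA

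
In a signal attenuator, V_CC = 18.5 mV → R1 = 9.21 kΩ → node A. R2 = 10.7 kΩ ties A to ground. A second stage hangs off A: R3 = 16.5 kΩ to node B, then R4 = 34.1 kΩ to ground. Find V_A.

Looking into the second stage from A: R3 + R4 = 50.60 kΩ appears in parallel with R2.
R2 ‖ (R3+R4) = 8.832 kΩ.
So V_A = 18.5 × 0.4895 = 9.056 mV.

V_A ≈ 9.06 mV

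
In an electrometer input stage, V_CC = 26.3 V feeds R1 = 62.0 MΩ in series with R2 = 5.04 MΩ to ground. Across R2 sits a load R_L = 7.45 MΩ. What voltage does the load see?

First combine the lower leg with the load: R2 ‖ R_L = 3.006 MΩ.
Then V_out = V_CC · R2'/(R1 + R2') = 26.3 × 3.006/65.01 = 1.216 V.
(Unloaded it would be 1.98 V; the load pulls it down.)

V_out ≈ 1.22 V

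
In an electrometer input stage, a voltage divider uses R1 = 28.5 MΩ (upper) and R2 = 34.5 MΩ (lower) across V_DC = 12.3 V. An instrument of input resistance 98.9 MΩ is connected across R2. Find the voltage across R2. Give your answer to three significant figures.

R2 ‖ R_L = (34.5 × 98.9)/(34.5 + 98.9) = 25.58 MΩ.
Now apply the divider: V_out = 12.3 × 0.4730 = 5.818 V.

V_out ≈ 5.82 V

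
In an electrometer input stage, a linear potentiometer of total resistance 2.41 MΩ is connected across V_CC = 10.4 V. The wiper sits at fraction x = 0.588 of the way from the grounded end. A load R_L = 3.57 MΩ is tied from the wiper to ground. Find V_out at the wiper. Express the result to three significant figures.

V_out ≈ 5.26 V

The pot divides into 0.9929 MΩ above the wiper and 1.417 MΩ below.
(x·R_p) ‖ R_L = 1.014 MΩ.
V_out = 10.4 × 1.014/(0.9929 + 1.014) = 5.256 V.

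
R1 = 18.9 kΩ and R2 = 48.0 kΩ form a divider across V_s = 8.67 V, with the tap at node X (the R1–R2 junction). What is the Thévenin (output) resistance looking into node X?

With V_s suppressed (replaced by a short), R_th = R1 ‖ R2 = (18.90 × 48.0)/(18.90 + 48.0) = 13.56 kΩ.

R_th ≈ 13.6 kΩ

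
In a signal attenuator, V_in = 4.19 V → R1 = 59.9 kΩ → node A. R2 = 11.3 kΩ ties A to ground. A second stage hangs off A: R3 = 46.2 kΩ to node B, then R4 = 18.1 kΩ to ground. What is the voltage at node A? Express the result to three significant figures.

V_A ≈ 0.579 V

Node A sees R2 in parallel with the series input of stage 2, R3 + R4 = 64.30 kΩ.
Effective lower resistance at A: R2 ‖ 64.30 = 9.611 kΩ.
First divider: V_A = V_in · 9.611/(59.9 + 9.611) = 0.5793 V.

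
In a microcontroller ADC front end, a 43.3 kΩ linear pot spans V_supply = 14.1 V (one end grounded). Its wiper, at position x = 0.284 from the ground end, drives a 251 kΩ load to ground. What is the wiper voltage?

Lower segment x·R_p = 12.30 kΩ; upper segment (1−x)·R_p = 31.00 kΩ.
R_L loads the lower segment: effective lower R = 11.72 kΩ.
V_out = 14.1 × 11.72/(31.00 + 11.72) = 3.869 V.

V_out ≈ 3.87 V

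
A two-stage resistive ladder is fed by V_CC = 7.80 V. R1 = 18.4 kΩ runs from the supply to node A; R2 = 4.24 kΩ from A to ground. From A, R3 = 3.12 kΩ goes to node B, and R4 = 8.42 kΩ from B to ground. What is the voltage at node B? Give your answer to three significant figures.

The second stage (R3 + R4 = 11.54 kΩ) loads node A in parallel with R2.
R2 ‖ (R3+R4) = 3.101 kΩ.
First divider: V_A = V_CC · 3.101/(18.4 + 3.101) = 1.125 V.
Stage 2 is unloaded, so V_B = V_A · R4/(R3+R4) = 1.125 × 8.42/11.54 = 0.8208 V.

V_B ≈ 0.821 V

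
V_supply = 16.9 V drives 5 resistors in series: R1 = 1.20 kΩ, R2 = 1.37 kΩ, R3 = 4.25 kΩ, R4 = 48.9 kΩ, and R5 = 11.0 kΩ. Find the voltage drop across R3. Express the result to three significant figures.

V ≈ 1.08 V

Total series resistance ΣR = 1.20 + 1.37 + 4.25 + 48.9 + 11.0 = 66.72 kΩ.
By the voltage-divider rule, V = 16.9 × 4.250/66.72 = 1.077 V.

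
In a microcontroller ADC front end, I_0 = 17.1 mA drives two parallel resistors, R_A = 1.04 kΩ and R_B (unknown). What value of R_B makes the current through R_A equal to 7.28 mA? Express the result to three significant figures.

R_B ≈ 0.771 kΩ

In a two-way split, I_A/I_0 = R_B/(R_A + R_B).
7.28/17.1 = R_B/(R_A + R_B) → R_B = R_A · (0.4257)/(1 − 0.4257) = 1.04 × 0.7413 = 0.7710 kΩ.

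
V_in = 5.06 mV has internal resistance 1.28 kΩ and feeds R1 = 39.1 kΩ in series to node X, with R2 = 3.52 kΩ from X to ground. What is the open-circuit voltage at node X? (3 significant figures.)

V_th ≈ 0.406 mV

R1' = 1.28 + 39.1 = 40.38 kΩ (source resistance + R1).
With X open, the divider is unloaded: V_th = 5.06 × 3.52/43.90 = 0.4057 mV.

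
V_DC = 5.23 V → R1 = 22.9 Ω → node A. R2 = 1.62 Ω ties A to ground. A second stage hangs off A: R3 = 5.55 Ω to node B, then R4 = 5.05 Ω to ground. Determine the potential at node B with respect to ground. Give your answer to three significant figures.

V_B ≈ 0.144 V

The second stage (R3 + R4 = 10.60 Ω) loads node A in parallel with R2.
Effective lower resistance at A: R2 ‖ 10.60 = 1.405 Ω.
So V_A = 5.23 × 0.05782 = 0.3024 V.
V_B = V_A × 0.4764 = 0.1441 V.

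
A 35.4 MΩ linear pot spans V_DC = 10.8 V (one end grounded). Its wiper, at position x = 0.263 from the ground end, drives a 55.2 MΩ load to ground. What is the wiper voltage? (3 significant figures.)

V_out ≈ 2.53 V

Lower segment x·R_p = 9.310 MΩ; upper segment (1−x)·R_p = 26.09 MΩ.
(x·R_p) ‖ R_L = 7.967 MΩ.
Loaded-divider output: V_out = 10.8 × 0.2339 = 2.526 V.
(Unloaded: V_out = x·V_DC = 2.84 V.)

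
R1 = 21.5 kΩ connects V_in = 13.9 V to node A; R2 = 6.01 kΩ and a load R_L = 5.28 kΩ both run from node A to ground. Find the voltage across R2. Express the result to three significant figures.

V_out ≈ 1.61 V

The load sits in parallel with R2, giving an effective lower resistance R2' = R2·R_L/(R2+R_L) = 2.811 kΩ.
Now apply the divider: V_out = 13.9 × 0.1156 = 1.607 V.
(Unloaded it would be 3.04 V; the load pulls it down.)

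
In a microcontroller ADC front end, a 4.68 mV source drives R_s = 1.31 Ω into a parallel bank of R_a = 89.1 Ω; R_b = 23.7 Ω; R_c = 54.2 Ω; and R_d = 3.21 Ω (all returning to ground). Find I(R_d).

I ≈ 0.971 mA

Equivalent of the parallel group: R_p = 2.608 Ω.
Node voltage V_A = V_supply · R_p/(R_s + R_p) = 4.68 × 0.6657 = 3.115 mV.
Branch current I = V_A/R_d = 3.115/3.21 = 0.9705 mA.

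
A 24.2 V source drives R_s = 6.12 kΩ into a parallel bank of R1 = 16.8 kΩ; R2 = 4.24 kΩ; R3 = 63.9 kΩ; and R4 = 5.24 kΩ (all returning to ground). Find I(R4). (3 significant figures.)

I ≈ 1.13 mA

Parallel bank: R_p = 1/(1/16.8 + 1/4.24 + 1/63.9 + 1/5.24) = 1.993 kΩ.
V_A by voltage divider: V_A = 24.2 × 1.993/(6.12 + 1.993) = 5.944 V.
I(R4) = V_A / R4 = 5.944/5.24 = 1.134 mA.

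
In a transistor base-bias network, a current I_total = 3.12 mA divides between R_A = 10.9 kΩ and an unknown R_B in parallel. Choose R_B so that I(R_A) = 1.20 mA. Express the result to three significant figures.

R_B ≈ 6.81 kΩ

Two-branch current divider: I_A = I_total · R_B/(R_A + R_B).
1.20/3.12 = R_B/(R_A + R_B) → R_B = R_A · (0.3846)/(1 − 0.3846) = 10.9 × 0.6250 = 6.812 kΩ.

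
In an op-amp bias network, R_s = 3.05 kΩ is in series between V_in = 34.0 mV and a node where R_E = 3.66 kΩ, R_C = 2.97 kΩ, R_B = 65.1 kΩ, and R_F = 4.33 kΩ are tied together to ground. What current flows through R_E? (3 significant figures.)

Parallel bank: R_p = 1/(1/3.66 + 1/2.97 + 1/65.1 + 1/4.33) = 1.168 kΩ.
Node voltage V_A = V_in · R_p/(R_s + R_p) = 34.0 × 0.2769 = 9.414 mV.
Branch current I = V_A/R_E = 9.414/3.66 = 2.572 µA.
(Equivalently: I_total = 8.061 µA, then current-divider fraction G_k/ΣG = 0.3191.)

I ≈ 2.57 µA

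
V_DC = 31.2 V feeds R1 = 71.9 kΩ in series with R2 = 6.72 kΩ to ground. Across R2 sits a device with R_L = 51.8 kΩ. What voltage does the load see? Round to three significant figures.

First combine the lower leg with the load: R2 ‖ R_L = 5.948 kΩ.
Now apply the divider: V_out = 31.2 × 0.07641 = 2.384 V.
(Unloaded it would be 2.67 V; the load pulls it down.)

V_out ≈ 2.38 V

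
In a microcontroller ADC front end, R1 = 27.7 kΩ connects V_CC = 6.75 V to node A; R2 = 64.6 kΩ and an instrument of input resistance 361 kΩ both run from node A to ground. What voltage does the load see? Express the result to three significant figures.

V_out ≈ 4.48 V

R2 ‖ R_L = (64.6 × 361)/(64.6 + 361) = 54.79 kΩ.
Then V_out = V_CC · R2'/(R1 + R2') = 6.75 × 54.79/82.49 = 4.483 V.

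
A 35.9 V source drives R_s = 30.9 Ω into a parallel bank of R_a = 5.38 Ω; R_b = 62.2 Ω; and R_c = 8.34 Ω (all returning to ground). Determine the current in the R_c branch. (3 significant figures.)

Combine the parallel branches: R_p = (1/5.38 + 1/62.2 + 1/8.34)⁻¹ = 3.107 Ω.
V_A = 35.9 × 3.107/34.01 = 3.280 V.
I(R_c) = V_A / R_c = 3.280/8.34 = 0.3933 A.
(Equivalently: I_total = 1.056 A, then current-divider fraction G_k/ΣG = 0.3725.)

I ≈ 0.393 A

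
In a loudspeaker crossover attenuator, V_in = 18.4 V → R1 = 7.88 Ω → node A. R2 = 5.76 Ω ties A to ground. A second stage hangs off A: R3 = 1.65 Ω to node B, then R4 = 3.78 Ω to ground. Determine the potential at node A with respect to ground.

The second stage (R3 + R4 = 5.430 Ω) loads node A in parallel with R2.
Effective lower resistance at A: R2 ‖ 5.430 = 2.795 Ω.
V_A = 18.4 × 2.795/(7.88 + 2.795) = 4.818 V.

V_A ≈ 4.82 V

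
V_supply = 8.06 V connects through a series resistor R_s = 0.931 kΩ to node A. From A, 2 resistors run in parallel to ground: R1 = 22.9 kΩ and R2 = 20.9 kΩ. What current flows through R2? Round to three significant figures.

Parallel bank: R_p = 1/(1/22.9 + 1/20.9) = 10.93 kΩ.
V_A by voltage divider: V_A = 8.06 × 10.93/(0.931 + 10.93) = 7.427 V.
Branch current I = V_A/R2 = 7.427/20.9 = 0.3554 mA.

I ≈ 0.355 mA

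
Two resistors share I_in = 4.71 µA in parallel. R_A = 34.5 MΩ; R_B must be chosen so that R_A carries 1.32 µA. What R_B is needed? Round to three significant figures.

In a two-way split, I_A/I_in = R_B/(R_A + R_B).
With f = 0.2803, R_B = R_A · f/(1−f) = 34.5 × 0.3894 = 13.43 MΩ.

R_B ≈ 13.4 MΩ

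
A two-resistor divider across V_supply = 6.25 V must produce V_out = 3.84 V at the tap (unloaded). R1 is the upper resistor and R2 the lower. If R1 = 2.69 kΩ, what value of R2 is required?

V_out/V_supply = R2/(R1+R2) = 0.6144.
So R2 = R1 · V_out/(V_supply − V_out) = 2.69 × 3.84/(6.25 − 3.84) = 2.69 × 1.593 = 4.286 kΩ.

R2 ≈ 4.29 kΩ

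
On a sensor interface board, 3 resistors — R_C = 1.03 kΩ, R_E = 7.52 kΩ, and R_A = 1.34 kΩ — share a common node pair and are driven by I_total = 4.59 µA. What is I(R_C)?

Conductances: ΣG = 1/1.03 + 1/7.52 + 1/1.34 = 1.850 (1/kΩ).
By the current-divider rule, I = I_total · G_k/ΣG = 4.59 × 0.5248 = 2.409 µA.

I ≈ 2.41 µA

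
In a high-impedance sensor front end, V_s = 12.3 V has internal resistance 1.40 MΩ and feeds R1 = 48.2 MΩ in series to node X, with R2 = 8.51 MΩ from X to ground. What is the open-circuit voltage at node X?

V_th ≈ 1.80 V

R1' = 1.40 + 48.2 = 49.60 MΩ (source resistance + R1).
V_th is the unloaded tap voltage: V_s · R2/(R1'+R2) = 12.3 × 0.1464 = 1.801 V.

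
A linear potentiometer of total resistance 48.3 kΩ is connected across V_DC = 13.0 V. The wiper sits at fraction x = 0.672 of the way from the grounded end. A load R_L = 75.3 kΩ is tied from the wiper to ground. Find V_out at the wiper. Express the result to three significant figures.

Split the track: R_lower = x·R_p = 32.46 kΩ, R_upper = (1−x)·R_p = 15.84 kΩ.
(x·R_p) ‖ R_L = 22.68 kΩ.
Then V_out = V_DC · 22.68/(15.84 + 22.68) = 7.654 V.
(Unloaded: V_out = x·V_DC = 8.74 V.)

V_out ≈ 7.65 V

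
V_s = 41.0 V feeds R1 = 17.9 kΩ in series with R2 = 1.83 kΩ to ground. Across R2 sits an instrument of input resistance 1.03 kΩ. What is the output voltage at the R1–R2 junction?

V_out ≈ 1.46 V

First combine the lower leg with the load: R2 ‖ R_L = 0.6591 kΩ.
Voltage divider with the loaded lower leg: V_out = 41.0 × 0.6591/(17.9 + 0.6591) = 41.0 × 0.03551 = 1.456 V.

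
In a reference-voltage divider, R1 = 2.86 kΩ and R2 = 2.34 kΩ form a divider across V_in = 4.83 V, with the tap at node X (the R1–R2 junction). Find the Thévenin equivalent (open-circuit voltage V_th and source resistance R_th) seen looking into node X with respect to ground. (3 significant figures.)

Open-circuit (no load on X): V_th = V_in · R2/(R1 + R2) = 4.83 × 2.34/(2.860 + 2.34) = 2.174 V.
Zeroing V_in shorts the top of R1 to ground, so R_th = R1 ‖ R2 = 1.287 kΩ.

V_th ≈ 2.17 V, R_th ≈ 1.29 kΩ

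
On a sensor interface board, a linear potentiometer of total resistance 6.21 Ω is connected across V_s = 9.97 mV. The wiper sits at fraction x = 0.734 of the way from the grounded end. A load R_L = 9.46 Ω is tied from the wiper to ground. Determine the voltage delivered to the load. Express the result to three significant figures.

The pot divides into 1.652 Ω above the wiper and 4.558 Ω below.
R_L loads the lower segment: effective lower R = 3.076 Ω.
Then V_out = V_s · 3.076/(1.652 + 3.076) = 6.487 mV.

V_out ≈ 6.49 mV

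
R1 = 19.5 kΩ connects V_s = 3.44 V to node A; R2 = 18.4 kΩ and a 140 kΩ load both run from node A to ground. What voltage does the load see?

V_out ≈ 1.56 V

R2 ‖ R_L = (18.4 × 140)/(18.4 + 140) = 16.26 kΩ.
Voltage divider with the loaded lower leg: V_out = 3.44 × 16.26/(19.5 + 16.26) = 3.44 × 0.4547 = 1.564 V.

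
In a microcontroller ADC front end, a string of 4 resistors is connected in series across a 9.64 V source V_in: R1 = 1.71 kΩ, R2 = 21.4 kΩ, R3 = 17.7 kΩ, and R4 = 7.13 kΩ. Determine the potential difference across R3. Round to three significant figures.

V ≈ 3.56 V

Series total: ΣR = 1.71 + 21.4 + 17.7 + 7.13 = 47.94 kΩ.
Voltage divider: V = V_in · (17.70 / 47.94) = 9.64 × 0.3692 = 3.559 V.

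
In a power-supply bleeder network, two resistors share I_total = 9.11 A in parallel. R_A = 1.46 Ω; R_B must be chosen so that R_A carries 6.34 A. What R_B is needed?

Two-branch current divider: I_A = I_total · R_B/(R_A + R_B).
6.34/9.11 = R_B/(R_A + R_B) → R_B = R_A · (0.6959)/(1 − 0.6959) = 1.46 × 2.289 = 3.342 Ω.

R_B ≈ 3.34 Ω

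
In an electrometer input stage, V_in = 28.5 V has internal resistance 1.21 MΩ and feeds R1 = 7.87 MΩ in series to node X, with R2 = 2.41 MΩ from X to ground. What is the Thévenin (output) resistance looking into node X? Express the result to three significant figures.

R1' = 1.21 + 7.87 = 9.080 MΩ (source resistance + R1).
Zeroing V_in shorts the top of R1' to ground, so R_th = R1' ‖ R2 = 1.905 MΩ.

R_th ≈ 1.90 MΩ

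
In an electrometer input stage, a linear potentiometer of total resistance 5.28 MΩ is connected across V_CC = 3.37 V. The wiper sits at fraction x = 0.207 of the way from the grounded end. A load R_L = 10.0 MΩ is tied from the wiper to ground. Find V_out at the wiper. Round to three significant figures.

V_out ≈ 0.642 V

Lower segment x·R_p = 1.093 MΩ; upper segment (1−x)·R_p = 4.187 MΩ.
(x·R_p) ‖ R_L = 0.9853 MΩ.
Loaded-divider output: V_out = 3.37 × 0.1905 = 0.6420 V.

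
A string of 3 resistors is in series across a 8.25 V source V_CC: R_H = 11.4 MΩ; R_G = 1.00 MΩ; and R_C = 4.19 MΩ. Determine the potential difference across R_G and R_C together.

Total series resistance ΣR = 11.4 + 1.00 + 4.19 = 16.59 MΩ.
R_{R_G..R_C} = 1.00 + 4.19 = 5.190 MΩ.
V = V_CC · R/ΣR = 8.25 × 0.3128 = 2.581 V.

V ≈ 2.58 V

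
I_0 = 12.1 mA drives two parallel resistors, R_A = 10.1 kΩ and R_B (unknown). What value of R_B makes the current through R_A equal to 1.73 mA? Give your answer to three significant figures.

R_B ≈ 1.68 kΩ

Two-branch current divider: I_A = I_0 · R_B/(R_A + R_B).
With f = 0.1430, R_B = R_A · f/(1−f) = 10.1 × 0.1668 = 1.685 kΩ.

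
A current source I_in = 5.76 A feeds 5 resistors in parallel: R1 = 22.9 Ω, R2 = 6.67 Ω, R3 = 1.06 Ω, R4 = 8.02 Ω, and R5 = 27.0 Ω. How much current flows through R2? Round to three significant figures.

I ≈ 0.665 A

Conductances: ΣG = 1/22.9 + 1/6.67 + 1/1.06 + 1/8.02 + 1/27.0 = 1.299 (1/Ω).
Current divider: I(R2) = I_in · G_k/ΣG = 5.76 × (0.1499/1.299) = 5.76 × 0.1154 = 0.6649 A.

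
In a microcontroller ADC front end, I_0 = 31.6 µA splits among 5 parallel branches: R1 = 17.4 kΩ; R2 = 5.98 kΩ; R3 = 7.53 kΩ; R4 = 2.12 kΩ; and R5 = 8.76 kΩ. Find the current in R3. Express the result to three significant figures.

I ≈ 4.45 µA

ΣG = 1/17.4 + 1/5.98 + 1/7.53 + 1/2.12 + 1/8.76 = 0.9434.
Current divider: I(R3) = I_0 · G_k/ΣG = 31.6 × (0.1328/0.9434) = 31.6 × 0.1408 = 4.449 µA.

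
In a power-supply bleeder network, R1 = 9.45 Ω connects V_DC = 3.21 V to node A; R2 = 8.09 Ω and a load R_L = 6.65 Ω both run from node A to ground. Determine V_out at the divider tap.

R2 ‖ R_L = (8.09 × 6.65)/(8.09 + 6.65) = 3.650 Ω.
Then V_out = V_DC · R2'/(R1 + R2') = 3.21 × 3.650/13.10 = 0.8944 V.

V_out ≈ 0.894 V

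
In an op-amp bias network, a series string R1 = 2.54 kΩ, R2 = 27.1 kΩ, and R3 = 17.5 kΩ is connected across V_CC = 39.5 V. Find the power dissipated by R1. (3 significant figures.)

The common current is I = 39.5/47.14 = 0.8379 mA.
P(R1) = I²·R1 = (0.8379)² × 2.54 = 1.783 mW.

P ≈ 1.78 mW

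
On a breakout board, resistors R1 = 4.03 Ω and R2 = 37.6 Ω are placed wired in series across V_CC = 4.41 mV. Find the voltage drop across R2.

ΣR = 4.03 + 37.6 = 41.63 Ω.
By the voltage-divider rule, V = 4.41 × 37.60/41.63 = 3.983 mV.

V ≈ 3.98 mV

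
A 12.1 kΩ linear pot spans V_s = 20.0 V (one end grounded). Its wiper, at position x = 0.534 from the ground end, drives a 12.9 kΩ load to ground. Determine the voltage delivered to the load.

V_out ≈ 8.66 V

Split the track: R_lower = x·R_p = 6.461 kΩ, R_upper = (1−x)·R_p = 5.639 kΩ.
(x·R_p) ‖ R_L = 4.305 kΩ.
V_out = 20.0 × 4.305/(5.639 + 4.305) = 8.659 V.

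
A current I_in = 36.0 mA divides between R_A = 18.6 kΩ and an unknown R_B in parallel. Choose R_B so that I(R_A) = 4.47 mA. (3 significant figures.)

R_B ≈ 2.64 kΩ

In a two-way split, I_A/I_in = R_B/(R_A + R_B).
With f = 0.1242, R_B = R_A · f/(1−f) = 18.6 × 0.1418 = 2.637 kΩ.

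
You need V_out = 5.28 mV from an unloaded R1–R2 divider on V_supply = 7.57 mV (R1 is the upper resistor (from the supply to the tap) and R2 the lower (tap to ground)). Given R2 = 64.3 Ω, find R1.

Required fraction k = V_out/V_supply = 0.6975.
R1 = R2·(1/k − 1) = 64.3 × 0.4337 = 27.89 Ω.

R1 ≈ 27.9 Ω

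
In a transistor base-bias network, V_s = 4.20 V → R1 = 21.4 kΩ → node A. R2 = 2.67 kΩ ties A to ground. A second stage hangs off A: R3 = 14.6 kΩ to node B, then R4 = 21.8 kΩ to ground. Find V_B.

V_B ≈ 0.262 V

Looking into the second stage from A: R3 + R4 = 36.40 kΩ appears in parallel with R2.
R2 ‖ (R3+R4) = 2.488 kΩ.
So V_A = 4.20 × 0.1041 = 0.4374 V.
Stage 2 is unloaded, so V_B = V_A · R4/(R3+R4) = 0.4374 × 21.8/36.40 = 0.2619 V.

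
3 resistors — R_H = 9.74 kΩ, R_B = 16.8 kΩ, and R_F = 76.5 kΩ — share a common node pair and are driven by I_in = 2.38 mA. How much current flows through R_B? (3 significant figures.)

I ≈ 0.808 mA

Conductances: ΣG = 1/9.74 + 1/16.8 + 1/76.5 = 0.1753 (1/kΩ).
Current divider: I(R_B) = I_in · G_k/ΣG = 2.38 × (0.05952/0.1753) = 2.38 × 0.3396 = 0.8083 mA.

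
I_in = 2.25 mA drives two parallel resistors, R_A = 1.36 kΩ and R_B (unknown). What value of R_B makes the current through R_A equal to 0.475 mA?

In a two-way split, I_A/I_in = R_B/(R_A + R_B).
0.475/2.25 = R_B/(R_A + R_B) → R_B = R_A · (0.2111)/(1 − 0.2111) = 1.36 × 0.2676 = 0.3639 kΩ.

R_B ≈ 0.364 kΩ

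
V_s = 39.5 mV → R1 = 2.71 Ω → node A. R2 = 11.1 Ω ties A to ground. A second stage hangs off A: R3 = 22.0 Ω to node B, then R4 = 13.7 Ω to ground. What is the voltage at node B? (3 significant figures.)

V_B ≈ 11.5 mV

Looking into the second stage from A: R3 + R4 = 35.70 Ω appears in parallel with R2.
Effective lower resistance at A: R2 ‖ 35.70 = 8.467 Ω.
First divider: V_A = V_s · 8.467/(2.71 + 8.467) = 29.92 mV.
Stage 2 is unloaded, so V_B = V_A · R4/(R3+R4) = 29.92 × 13.7/35.70 = 11.48 mV.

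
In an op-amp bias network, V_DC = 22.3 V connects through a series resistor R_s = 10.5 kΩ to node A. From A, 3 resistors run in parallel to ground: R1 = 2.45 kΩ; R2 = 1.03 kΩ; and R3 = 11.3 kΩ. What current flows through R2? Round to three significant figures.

I ≈ 1.32 mA

Equivalent of the parallel group: R_p = 0.6814 kΩ.
V_A by voltage divider: V_A = 22.3 × 0.6814/(10.5 + 0.6814) = 1.359 V.
I(R2) = V_A / R2 = 1.359/1.03 = 1.319 mA.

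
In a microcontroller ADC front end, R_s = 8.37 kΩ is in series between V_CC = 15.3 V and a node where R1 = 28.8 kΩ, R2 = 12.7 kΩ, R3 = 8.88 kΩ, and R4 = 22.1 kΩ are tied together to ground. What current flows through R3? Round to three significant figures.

I ≈ 0.527 mA

Parallel bank: R_p = 1/(1/28.8 + 1/12.7 + 1/8.88 + 1/22.1) = 3.686 kΩ.
Node voltage V_A = V_CC · R_p/(R_s + R_p) = 15.3 × 0.3057 = 4.677 V.
Branch current I = V_A/R3 = 4.677/8.88 = 0.5267 mA.
(Equivalently: I_total = 1.269 mA, then current-divider fraction G_k/ΣG = 0.4150.)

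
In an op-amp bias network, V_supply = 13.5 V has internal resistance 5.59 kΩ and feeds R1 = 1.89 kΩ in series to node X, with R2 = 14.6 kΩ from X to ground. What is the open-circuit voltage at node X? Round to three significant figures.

V_th ≈ 8.93 V

R1' = 5.59 + 1.89 = 7.480 kΩ (source resistance + R1).
With X open, the divider is unloaded: V_th = 13.5 × 14.6/22.08 = 8.927 V.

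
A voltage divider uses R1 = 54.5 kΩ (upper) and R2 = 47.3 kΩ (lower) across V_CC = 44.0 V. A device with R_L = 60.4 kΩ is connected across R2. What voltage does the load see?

V_out ≈ 14.4 V

The load sits in parallel with R2, giving an effective lower resistance R2' = R2·R_L/(R2+R_L) = 26.53 kΩ.
Then V_out = V_CC · R2'/(R1 + R2') = 44.0 × 26.53/81.03 = 14.40 V.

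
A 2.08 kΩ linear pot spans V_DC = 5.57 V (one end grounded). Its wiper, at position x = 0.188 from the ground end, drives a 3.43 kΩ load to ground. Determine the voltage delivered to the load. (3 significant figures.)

V_out ≈ 0.958 V

Split the track: R_lower = x·R_p = 0.3910 kΩ, R_upper = (1−x)·R_p = 1.689 kΩ.
(x·R_p) ‖ R_L = 0.3510 kΩ.
Then V_out = V_DC · 0.3510/(1.689 + 0.3510) = 0.9584 V.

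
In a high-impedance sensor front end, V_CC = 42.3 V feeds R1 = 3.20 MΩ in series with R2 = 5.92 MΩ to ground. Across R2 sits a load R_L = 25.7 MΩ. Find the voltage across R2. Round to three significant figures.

R2 ‖ R_L = (5.92 × 25.7)/(5.92 + 25.7) = 4.812 MΩ.
Now apply the divider: V_out = 42.3 × 0.6006 = 25.40 V.
(Unloaded it would be 27.5 V; the load pulls it down.)

V_out ≈ 25.4 V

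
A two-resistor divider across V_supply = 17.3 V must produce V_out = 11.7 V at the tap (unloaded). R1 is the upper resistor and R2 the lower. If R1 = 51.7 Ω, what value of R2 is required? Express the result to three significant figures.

The divider ratio is R2/(R1+R2) = 11.7/17.3 = 0.6763.
So R2 = R1 · V_out/(V_supply − V_out) = 51.7 × 11.7/(17.3 − 11.7) = 51.7 × 2.089 = 108.0 Ω.

R2 ≈ 108 Ω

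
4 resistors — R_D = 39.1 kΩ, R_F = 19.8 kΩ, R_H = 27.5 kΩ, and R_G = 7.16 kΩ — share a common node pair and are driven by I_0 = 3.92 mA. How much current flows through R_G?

ΣG = 1/39.1 + 1/19.8 + 1/27.5 + 1/7.16 = 0.2521.
By the current-divider rule, I = I_0 · G_k/ΣG = 3.92 × 0.5540 = 2.172 mA.

I ≈ 2.17 mA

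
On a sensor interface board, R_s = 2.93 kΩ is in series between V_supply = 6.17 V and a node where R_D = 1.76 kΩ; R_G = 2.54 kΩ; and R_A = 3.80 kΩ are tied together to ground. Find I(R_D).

I ≈ 0.764 mA

Parallel bank: R_p = 1/(1/1.76 + 1/2.54 + 1/3.80) = 0.8163 kΩ.
Node voltage V_A = V_supply · R_p/(R_s + R_p) = 6.17 × 0.2179 = 1.344 V.
Branch current I = V_A/R_D = 1.344/1.76 = 0.7639 mA.
(Check via current divider: I_total = 1.647 mA; share G_k/ΣG = 0.4638 → same result.)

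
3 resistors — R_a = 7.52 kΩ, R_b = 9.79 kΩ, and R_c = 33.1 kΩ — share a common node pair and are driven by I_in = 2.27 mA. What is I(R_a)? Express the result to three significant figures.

Conductances: ΣG = 1/7.52 + 1/9.79 + 1/33.1 = 0.2653 (1/kΩ).
By the current-divider rule, I = I_in · G_k/ΣG = 2.27 × 0.5012 = 1.138 mA.

I ≈ 1.14 mA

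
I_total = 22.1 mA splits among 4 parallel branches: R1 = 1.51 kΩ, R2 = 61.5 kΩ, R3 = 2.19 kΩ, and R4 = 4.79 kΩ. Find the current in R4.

I ≈ 3.43 mA

Total conductance ΣG = 1/1.51 + 1/61.5 + 1/2.19 + 1/4.79 = 1.344 (units of 1/kΩ).
R4 takes the fraction G_k/ΣG = 0.2088/1.344 = 0.1553, so I = 22.1 × 0.1553 = 3.433 mA.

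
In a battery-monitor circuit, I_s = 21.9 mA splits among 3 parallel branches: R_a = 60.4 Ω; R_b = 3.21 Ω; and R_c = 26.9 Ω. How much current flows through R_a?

Conductances: ΣG = 1/60.4 + 1/3.21 + 1/26.9 = 0.3653 (1/Ω).
Current divider: I(R_a) = I_s · G_k/ΣG = 21.9 × (0.01656/0.3653) = 21.9 × 0.04533 = 0.9927 mA.

I ≈ 0.993 mA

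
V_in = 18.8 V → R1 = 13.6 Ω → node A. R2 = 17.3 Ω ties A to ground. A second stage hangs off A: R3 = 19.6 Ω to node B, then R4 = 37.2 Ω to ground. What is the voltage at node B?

Node A sees R2 in parallel with the series input of stage 2, R3 + R4 = 56.80 Ω.
Effective lower resistance at A: R2 ‖ 56.80 = 13.26 Ω.
So V_A = 18.8 × 0.4937 = 9.281 V.
V_B = V_A × 0.6549 = 6.079 V.

V_B ≈ 6.08 V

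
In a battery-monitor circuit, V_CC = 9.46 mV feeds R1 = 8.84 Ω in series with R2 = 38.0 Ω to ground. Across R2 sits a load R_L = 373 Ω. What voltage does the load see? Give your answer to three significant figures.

V_out ≈ 7.53 mV

The load sits in parallel with R2, giving an effective lower resistance R2' = R2·R_L/(R2+R_L) = 34.49 Ω.
Then V_out = V_CC · R2'/(R1 + R2') = 9.46 × 34.49/43.33 = 7.530 mV.
(Unloaded it would be 7.67 mV; the load pulls it down.)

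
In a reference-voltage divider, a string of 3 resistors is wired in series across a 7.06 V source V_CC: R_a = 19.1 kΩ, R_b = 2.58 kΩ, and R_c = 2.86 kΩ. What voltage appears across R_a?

Total series resistance ΣR = 19.1 + 2.58 + 2.86 = 24.54 kΩ.
By the voltage-divider rule, V = 7.06 × 19.10/24.54 = 5.495 V.

V ≈ 5.49 V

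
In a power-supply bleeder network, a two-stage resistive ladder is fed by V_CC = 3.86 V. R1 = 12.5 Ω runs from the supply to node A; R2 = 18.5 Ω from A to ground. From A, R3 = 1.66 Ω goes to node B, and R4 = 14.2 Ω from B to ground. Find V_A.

Looking into the second stage from A: R3 + R4 = 15.86 Ω appears in parallel with R2.
Effective lower resistance at A: R2 ‖ 15.86 = 8.539 Ω.
First divider: V_A = V_CC · 8.539/(12.5 + 8.539) = 1.567 V.

V_A ≈ 1.57 V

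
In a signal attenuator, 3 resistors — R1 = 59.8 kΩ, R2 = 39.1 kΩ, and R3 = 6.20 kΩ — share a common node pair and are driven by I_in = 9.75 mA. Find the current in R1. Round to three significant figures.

I ≈ 0.801 mA

Conductances: ΣG = 1/59.8 + 1/39.1 + 1/6.20 = 0.2036 (1/kΩ).
R1 takes the fraction G_k/ΣG = 0.01672/0.2036 = 0.08214, so I = 9.75 × 0.08214 = 0.8008 mA.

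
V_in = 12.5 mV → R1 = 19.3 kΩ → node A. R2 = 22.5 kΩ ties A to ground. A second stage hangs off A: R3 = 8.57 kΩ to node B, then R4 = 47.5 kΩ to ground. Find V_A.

V_A ≈ 5.68 mV

Looking into the second stage from A: R3 + R4 = 56.07 kΩ appears in parallel with R2.
Effective lower resistance at A: R2 ‖ 56.07 = 16.06 kΩ.
So V_A = 12.5 × 0.4541 = 5.677 mV.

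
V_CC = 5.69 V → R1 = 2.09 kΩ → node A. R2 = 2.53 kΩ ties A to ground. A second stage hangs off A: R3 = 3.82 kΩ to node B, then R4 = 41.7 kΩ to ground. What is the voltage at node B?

V_B ≈ 2.78 V

Node A sees R2 in parallel with the series input of stage 2, R3 + R4 = 45.52 kΩ.
R2 ‖ (R3+R4) = 2.397 kΩ.
V_A = 5.69 × 2.397/(2.09 + 2.397) = 3.040 V.
Then the unloaded second divider: V_B = V_A × R4/(R3+R4) = 3.040 × 0.9161 = 2.784 V.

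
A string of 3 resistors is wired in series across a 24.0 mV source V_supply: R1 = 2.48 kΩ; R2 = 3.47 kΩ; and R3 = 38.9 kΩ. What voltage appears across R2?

V ≈ 1.86 mV

ΣR = 2.48 + 3.47 + 38.9 = 44.85 kΩ.
V = V_supply · R/ΣR = 24.0 × 0.07737 = 1.857 mV.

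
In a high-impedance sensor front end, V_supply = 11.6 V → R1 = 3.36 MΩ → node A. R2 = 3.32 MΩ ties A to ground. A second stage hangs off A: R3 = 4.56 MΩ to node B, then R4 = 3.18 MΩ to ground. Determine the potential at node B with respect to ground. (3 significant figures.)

V_B ≈ 1.95 V

The second stage (R3 + R4 = 7.740 MΩ) loads node A in parallel with R2.
Effective lower resistance at A: R2 ‖ 7.740 = 2.323 MΩ.
So V_A = 11.6 × 0.4088 = 4.742 V.
V_B = V_A × 0.4109 = 1.948 V.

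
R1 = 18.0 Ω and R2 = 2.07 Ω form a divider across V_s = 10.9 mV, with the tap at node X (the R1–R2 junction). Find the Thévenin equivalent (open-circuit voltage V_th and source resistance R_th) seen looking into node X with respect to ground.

V_th is the unloaded tap voltage: V_s · R2/(R1+R2) = 10.9 × 0.1031 = 1.124 mV.
With V_s suppressed (replaced by a short), R_th = R1 ‖ R2 = (18.00 × 2.07)/(18.00 + 2.07) = 1.857 Ω.

V_th ≈ 1.12 mV, R_th ≈ 1.86 Ω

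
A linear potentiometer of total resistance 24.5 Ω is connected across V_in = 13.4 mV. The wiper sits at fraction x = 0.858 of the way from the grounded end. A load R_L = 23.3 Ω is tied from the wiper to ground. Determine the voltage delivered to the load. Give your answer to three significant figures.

The pot divides into 3.479 Ω above the wiper and 21.02 Ω below.
(x·R_p) ‖ R_L = 11.05 Ω.
V_out = 13.4 × 11.05/(3.479 + 11.05) = 10.19 mV.

V_out ≈ 10.2 mV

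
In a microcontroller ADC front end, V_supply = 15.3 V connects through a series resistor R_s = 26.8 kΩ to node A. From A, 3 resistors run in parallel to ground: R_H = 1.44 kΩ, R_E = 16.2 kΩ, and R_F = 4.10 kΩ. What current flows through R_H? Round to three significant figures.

Parallel bank: R_p = 1/(1/1.44 + 1/16.2 + 1/4.10) = 0.9999 kΩ.
V_A = 15.3 × 0.9999/27.80 = 0.5503 V.
Branch current I = V_A/R_H = 0.5503/1.44 = 0.3822 mA.

I ≈ 0.382 mA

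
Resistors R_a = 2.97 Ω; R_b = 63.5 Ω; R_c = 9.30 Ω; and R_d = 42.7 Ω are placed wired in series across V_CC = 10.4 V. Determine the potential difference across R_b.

V ≈ 5.57 V

ΣR = 2.97 + 63.5 + 9.30 + 42.7 = 118.5 Ω.
V = V_CC · R/ΣR = 10.4 × 0.5360 = 5.574 V.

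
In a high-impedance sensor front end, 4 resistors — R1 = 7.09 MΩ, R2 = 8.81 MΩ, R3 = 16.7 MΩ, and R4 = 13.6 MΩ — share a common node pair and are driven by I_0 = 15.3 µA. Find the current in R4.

Conductances: ΣG = 1/7.09 + 1/8.81 + 1/16.7 + 1/13.6 = 0.3880 (1/MΩ).
By the current-divider rule, I = I_0 · G_k/ΣG = 15.3 × 0.1895 = 2.900 µA.

I ≈ 2.90 µA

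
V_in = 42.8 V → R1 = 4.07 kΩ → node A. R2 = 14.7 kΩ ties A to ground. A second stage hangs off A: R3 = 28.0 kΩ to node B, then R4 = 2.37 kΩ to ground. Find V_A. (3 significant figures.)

V_A ≈ 30.3 V

Node A sees R2 in parallel with the series input of stage 2, R3 + R4 = 30.37 kΩ.
R2 ‖ (R3+R4) = 9.905 kΩ.
So V_A = 42.8 × 0.7088 = 30.34 V.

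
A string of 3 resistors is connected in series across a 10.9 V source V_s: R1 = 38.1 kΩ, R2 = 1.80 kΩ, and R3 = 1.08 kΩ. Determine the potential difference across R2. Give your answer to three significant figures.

V ≈ 0.479 V

Total series resistance ΣR = 38.1 + 1.80 + 1.08 = 40.98 kΩ.
By the voltage-divider rule, V = 10.9 × 1.800/40.98 = 0.4788 V.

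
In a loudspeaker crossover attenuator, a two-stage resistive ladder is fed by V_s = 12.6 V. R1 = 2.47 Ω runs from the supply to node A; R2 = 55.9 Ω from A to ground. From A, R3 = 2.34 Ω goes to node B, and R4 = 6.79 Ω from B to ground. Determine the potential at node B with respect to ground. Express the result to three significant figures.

The second stage (R3 + R4 = 9.130 Ω) loads node A in parallel with R2.
R2 ‖ (R3+R4) = 7.848 Ω.
V_A = 12.6 × 7.848/(2.47 + 7.848) = 9.584 V.
Stage 2 is unloaded, so V_B = V_A · R4/(R3+R4) = 9.584 × 6.79/9.130 = 7.127 V.

V_B ≈ 7.13 V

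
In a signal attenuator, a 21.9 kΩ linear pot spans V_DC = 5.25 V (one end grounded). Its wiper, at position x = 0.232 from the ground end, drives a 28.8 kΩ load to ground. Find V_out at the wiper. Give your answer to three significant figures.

V_out ≈ 1.07 V

The pot divides into 16.82 kΩ above the wiper and 5.081 kΩ below.
Lower segment in parallel with the load: 5.081 ‖ 28.8 = 4.319 kΩ.
Then V_out = V_DC · 4.319/(16.82 + 4.319) = 1.073 V.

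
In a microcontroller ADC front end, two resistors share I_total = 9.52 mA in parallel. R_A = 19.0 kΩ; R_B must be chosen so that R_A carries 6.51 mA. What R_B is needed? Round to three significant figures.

R_B ≈ 41.1 kΩ

In a two-way split, I_A/I_total = R_B/(R_A + R_B).
With f = 0.6838, R_B = R_A · f/(1−f) = 19.0 × 2.163 = 41.09 kΩ.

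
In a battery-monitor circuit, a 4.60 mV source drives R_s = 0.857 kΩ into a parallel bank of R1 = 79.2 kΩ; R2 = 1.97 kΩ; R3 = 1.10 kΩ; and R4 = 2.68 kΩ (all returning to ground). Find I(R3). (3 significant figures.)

I ≈ 1.64 µA

Equivalent of the parallel group: R_p = 0.5548 kΩ.
V_A = 4.60 × 0.5548/1.412 = 1.808 mV.
I(R3) = V_A / R3 = 1.808/1.10 = 1.643 µA.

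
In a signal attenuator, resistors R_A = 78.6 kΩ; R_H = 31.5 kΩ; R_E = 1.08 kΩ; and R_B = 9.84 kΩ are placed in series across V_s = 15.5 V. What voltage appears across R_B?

ΣR = 78.6 + 31.5 + 1.08 + 9.84 = 121.0 kΩ.
Voltage divider: V = V_s · (9.840 / 121.0) = 15.5 × 0.08131 = 1.260 V.

V ≈ 1.26 V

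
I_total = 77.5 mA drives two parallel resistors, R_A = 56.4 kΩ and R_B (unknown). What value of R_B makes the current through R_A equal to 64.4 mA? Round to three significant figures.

The fraction through R_A equals R_B/(R_A+R_B).
With f = 0.8310, R_B = R_A · f/(1−f) = 56.4 × 4.916 = 277.3 kΩ.

R_B ≈ 277 kΩ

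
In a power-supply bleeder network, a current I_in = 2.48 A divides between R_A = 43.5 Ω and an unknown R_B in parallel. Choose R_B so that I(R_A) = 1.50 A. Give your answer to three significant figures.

R_B ≈ 66.6 Ω

The fraction through R_A equals R_B/(R_A+R_B).
1.50/2.48 = R_B/(R_A + R_B) → R_B = R_A · (0.6048)/(1 − 0.6048) = 43.5 × 1.531 = 66.58 Ω.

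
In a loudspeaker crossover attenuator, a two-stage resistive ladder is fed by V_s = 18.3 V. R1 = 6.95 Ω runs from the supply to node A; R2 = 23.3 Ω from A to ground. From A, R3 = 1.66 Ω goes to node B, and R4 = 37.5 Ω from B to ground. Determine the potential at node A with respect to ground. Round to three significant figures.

Node A sees R2 in parallel with the series input of stage 2, R3 + R4 = 39.16 Ω.
R2 ‖ (R3+R4) = 14.61 Ω.
So V_A = 18.3 × 0.6776 = 12.40 V.

V_A ≈ 12.4 V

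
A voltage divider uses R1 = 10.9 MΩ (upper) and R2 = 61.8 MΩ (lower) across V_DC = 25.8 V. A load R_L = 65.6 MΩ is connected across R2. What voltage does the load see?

V_out ≈ 19.2 V

First combine the lower leg with the load: R2 ‖ R_L = 31.82 MΩ.
Then V_out = V_DC · R2'/(R1 + R2') = 25.8 × 31.82/42.72 = 19.22 V.
(Unloaded it would be 21.9 V; the load pulls it down.)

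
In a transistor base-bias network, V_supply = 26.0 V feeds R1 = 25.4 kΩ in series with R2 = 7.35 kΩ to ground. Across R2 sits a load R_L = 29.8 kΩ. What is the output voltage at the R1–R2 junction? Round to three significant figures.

V_out ≈ 4.90 V

The load sits in parallel with R2, giving an effective lower resistance R2' = R2·R_L/(R2+R_L) = 5.896 kΩ.
Then V_out = V_supply · R2'/(R1 + R2') = 26.0 × 5.896/31.30 = 4.898 V.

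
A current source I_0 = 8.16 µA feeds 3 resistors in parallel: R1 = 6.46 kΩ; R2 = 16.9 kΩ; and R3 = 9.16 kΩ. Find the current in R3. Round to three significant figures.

Conductances: ΣG = 1/6.46 + 1/16.9 + 1/9.16 = 0.3231 (1/kΩ).
Current divider: I(R3) = I_0 · G_k/ΣG = 8.16 × (0.1092/0.3231) = 8.16 × 0.3378 = 2.757 µA.

I ≈ 2.76 µA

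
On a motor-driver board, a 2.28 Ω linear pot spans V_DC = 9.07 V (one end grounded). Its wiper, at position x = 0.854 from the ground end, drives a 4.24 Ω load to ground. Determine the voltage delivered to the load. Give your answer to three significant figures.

V_out ≈ 7.26 V

Split the track: R_lower = x·R_p = 1.947 Ω, R_upper = (1−x)·R_p = 0.3329 Ω.
Lower segment in parallel with the load: 1.947 ‖ 4.24 = 1.334 Ω.
V_out = 9.07 × 1.334/(0.3329 + 1.334) = 7.259 V.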